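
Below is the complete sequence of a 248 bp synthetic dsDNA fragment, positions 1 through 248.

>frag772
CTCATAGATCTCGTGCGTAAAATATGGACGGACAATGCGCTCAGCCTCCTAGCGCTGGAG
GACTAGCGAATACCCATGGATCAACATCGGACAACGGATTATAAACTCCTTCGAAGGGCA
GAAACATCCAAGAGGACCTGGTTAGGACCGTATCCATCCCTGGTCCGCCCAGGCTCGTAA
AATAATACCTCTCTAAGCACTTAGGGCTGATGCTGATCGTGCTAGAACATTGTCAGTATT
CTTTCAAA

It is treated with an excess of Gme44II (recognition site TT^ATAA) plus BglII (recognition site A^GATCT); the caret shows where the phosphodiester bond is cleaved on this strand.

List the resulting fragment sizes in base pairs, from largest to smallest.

148, 94, 6 bp

The Gme44II site (TTATAA) starts at position 99.
Gme44II cuts after base 2 of each site, so after position 100.
The BglII site (AGATCT) starts at position 6.
BglII cuts after the first base of each site, so after position 6.
Combined cut positions: 6, 100.
Linear molecule, 2 cuts → 3 fragments:
  1–6 → 6 bp
  7–100 → 94 bp
  101–248 → 148 bp
Sorted largest to smallest: 148, 94, 6 bp.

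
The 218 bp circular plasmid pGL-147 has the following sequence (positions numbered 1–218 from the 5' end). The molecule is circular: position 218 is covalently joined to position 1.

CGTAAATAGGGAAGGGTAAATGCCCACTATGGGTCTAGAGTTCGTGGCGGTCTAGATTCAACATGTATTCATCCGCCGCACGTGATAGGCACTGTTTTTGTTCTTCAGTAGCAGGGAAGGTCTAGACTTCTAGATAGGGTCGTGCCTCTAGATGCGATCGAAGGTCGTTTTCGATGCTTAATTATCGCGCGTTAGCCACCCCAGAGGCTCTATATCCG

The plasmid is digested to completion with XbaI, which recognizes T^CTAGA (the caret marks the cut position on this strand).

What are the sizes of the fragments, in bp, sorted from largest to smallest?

105, 70, 18, 17, 8 bp

XbaI sites (TCTAGA) start at positions 34, 51, 121, 129, 147.
XbaI cuts after the first base of each site, so after positions 34, 51, 121, 129, 147.
Circular molecule, 5 cuts → 5 fragments:
  35–51 → 17 bp
  52–121 → 70 bp
  122–129 → 8 bp
  130–147 → 18 bp
  148–218 then 1–34 → 71 + 34 = 105 bp
Sorted largest to smallest: 105, 70, 18, 17, 8 bp.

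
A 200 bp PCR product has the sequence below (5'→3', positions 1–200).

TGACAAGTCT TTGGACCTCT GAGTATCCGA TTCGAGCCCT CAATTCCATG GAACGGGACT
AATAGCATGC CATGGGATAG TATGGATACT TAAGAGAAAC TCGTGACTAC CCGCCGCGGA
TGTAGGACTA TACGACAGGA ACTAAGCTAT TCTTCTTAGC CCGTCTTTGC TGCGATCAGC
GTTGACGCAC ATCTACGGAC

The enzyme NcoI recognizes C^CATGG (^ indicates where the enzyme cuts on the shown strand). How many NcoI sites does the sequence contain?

2

CCATGG occurs starting at positions 46, 70.
NcoI cuts at 2 sites.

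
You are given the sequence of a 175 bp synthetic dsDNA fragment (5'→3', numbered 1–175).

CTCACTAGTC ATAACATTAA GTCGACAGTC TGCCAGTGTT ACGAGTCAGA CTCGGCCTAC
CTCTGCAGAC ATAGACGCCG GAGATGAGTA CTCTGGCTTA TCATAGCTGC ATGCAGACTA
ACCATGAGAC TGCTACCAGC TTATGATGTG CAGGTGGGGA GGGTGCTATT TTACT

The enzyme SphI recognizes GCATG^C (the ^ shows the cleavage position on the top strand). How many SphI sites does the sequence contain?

1

GCATGC occurs starting at position 109.
SphI cuts at 1 site.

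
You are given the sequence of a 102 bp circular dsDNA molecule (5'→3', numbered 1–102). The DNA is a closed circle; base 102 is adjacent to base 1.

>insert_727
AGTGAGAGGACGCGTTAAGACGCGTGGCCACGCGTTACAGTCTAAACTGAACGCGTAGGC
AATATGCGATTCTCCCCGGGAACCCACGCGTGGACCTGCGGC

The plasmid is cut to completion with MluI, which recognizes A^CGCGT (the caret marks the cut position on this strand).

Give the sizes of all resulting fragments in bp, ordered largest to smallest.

MluI sites (ACGCGT) start at positions 10, 20, 30, 51, 86.
MluI cuts after the first base of each site, so after positions 10, 20, 30, 51, 86.
Circular molecule, 5 cuts → 5 fragments:
  11–20 → 10 bp
  21–30 → 10 bp
  31–51 → 21 bp
  52–86 → 35 bp
  87–102 then 1–10 → 16 + 10 = 26 bp
Sorted largest to smallest: 35, 26, 21, 10, 10 bp.

35, 26, 21, 10, 10 bp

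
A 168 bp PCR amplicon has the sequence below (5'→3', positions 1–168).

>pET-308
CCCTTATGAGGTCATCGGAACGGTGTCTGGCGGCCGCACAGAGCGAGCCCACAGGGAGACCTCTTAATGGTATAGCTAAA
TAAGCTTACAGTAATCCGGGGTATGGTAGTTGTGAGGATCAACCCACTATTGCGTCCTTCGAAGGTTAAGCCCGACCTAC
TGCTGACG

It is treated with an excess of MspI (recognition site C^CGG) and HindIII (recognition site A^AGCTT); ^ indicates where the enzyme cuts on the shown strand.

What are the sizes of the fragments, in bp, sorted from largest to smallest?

82, 72, 14 bp

The MspI site (CCGG) starts at position 96.
MspI cuts after the first base of each site, so after position 96.
The HindIII site (AAGCTT) starts at position 82.
HindIII cuts after the first base of each site, so after position 82.
Combined cut positions: 82, 96.
Linear molecule, 2 cuts → 3 fragments:
  1–82 → 82 bp
  83–96 → 14 bp
  97–168 → 72 bp
Sorted largest to smallest: 82, 72, 14 bp.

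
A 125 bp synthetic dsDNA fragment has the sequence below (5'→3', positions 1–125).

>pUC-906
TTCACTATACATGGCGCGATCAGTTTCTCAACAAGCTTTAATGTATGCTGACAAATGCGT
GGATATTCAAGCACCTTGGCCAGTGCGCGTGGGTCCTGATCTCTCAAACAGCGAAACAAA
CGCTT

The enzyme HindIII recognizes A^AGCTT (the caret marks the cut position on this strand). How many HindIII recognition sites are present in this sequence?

1

AAGCTT occurs starting at position 33.
HindIII cuts at 1 site.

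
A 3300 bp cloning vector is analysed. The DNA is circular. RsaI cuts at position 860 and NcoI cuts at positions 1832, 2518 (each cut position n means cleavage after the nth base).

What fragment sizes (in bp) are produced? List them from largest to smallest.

1642, 972, 686 bp

Combined cut positions (sorted): 860, 1832, 2518.
Circular molecule, 3 cuts → 3 fragments:
  1832 − 860 = 972 bp
  2518 − 1832 = 686 bp
  wrap: 3300 − 2518 + 860 = 1642 bp
Sorted largest to smallest: 1642, 972, 686 bp.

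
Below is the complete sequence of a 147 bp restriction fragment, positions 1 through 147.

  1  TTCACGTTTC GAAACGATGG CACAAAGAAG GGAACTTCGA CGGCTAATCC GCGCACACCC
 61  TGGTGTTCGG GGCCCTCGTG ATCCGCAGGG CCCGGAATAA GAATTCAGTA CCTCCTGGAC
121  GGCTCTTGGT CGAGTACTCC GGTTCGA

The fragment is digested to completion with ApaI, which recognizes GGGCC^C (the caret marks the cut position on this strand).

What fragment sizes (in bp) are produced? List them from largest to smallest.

ApaI sites (GGGCCC) start at positions 70, 88.
ApaI cuts after base 5 of each site (before the last base), so after positions 74, 92.
Linear molecule, 2 cuts → 3 fragments:
  1–74 → 74 bp
  75–92 → 18 bp
  93–147 → 55 bp
Sorted largest to smallest: 74, 55, 18 bp.

74, 55, 18 bp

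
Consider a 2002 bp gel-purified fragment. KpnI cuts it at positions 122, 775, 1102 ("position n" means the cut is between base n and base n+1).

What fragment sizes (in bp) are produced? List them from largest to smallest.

900, 653, 327, 122 bp

Linear molecule, 3 cuts → 4 fragments:
  122 − 0 = 122 bp
  775 − 122 = 653 bp
  1102 − 775 = 327 bp
  2002 − 1102 = 900 bp
Sorted largest to smallest: 900, 653, 327, 122 bp.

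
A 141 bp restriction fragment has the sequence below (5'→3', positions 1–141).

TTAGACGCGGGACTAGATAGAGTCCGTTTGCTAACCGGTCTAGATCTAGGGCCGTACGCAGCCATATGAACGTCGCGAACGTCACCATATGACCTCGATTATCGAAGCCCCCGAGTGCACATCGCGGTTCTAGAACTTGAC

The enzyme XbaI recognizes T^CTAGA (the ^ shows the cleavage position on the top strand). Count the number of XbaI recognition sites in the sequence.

2

TCTAGA occurs starting at positions 39, 129.
XbaI cuts at 2 sites.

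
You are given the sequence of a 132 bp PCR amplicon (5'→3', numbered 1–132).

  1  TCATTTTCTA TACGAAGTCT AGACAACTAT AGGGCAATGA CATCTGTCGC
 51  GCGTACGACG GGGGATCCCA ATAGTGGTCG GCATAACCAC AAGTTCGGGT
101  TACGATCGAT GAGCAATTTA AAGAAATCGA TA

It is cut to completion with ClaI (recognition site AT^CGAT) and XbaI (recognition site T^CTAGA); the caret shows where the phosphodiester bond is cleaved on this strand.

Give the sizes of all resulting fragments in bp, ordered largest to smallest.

ClaI sites (ATCGAT) start at positions 105, 126.
ClaI cuts after base 2 of each site, so after positions 106, 127.
The XbaI site (TCTAGA) starts at position 18.
XbaI cuts after the first base of each site, so after position 18.
Combined cut positions: 18, 106, 127.
Linear molecule, 3 cuts → 4 fragments:
  1–18 → 18 bp
  19–106 → 88 bp
  107–127 → 21 bp
  128–132 → 5 bp
Sorted largest to smallest: 88, 21, 18, 5 bp.

88, 21, 18, 5 bp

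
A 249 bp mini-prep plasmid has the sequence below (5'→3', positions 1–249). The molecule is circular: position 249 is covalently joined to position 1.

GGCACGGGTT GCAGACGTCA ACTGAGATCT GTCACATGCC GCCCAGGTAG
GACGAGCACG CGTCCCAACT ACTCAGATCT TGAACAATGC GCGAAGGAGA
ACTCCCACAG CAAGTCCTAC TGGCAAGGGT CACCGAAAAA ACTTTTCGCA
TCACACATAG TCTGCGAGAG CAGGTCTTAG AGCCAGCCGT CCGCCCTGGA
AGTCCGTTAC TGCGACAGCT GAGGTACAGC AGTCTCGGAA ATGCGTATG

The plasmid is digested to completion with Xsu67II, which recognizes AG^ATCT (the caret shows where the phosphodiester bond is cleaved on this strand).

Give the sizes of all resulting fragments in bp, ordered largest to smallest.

199, 50 bp

Xsu67II sites (AGATCT) start at positions 25, 75.
Xsu67II cuts after base 2 of each site, so after positions 26, 76.
Circular molecule, 2 cuts → 2 fragments:
  27–76 → 50 bp
  77–249 then 1–26 → 173 + 26 = 199 bp
Sorted largest to smallest: 199, 50 bp.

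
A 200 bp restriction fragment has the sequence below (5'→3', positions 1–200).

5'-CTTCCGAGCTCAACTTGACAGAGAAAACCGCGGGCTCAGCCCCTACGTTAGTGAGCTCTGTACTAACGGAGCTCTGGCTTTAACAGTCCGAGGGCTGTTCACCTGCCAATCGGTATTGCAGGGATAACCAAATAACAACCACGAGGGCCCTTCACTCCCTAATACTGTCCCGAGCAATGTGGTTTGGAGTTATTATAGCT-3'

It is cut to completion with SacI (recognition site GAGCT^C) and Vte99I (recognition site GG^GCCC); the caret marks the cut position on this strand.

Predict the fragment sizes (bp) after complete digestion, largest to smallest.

SacI sites (GAGCTC) start at positions 6, 53, 69.
SacI cuts after base 5 of each site (before the last base), so after positions 10, 57, 73.
The Vte99I site (GGGCCC) starts at position 145.
Vte99I cuts after base 2 of each site, so after position 146.
Combined cut positions: 10, 57, 73, 146.
Linear molecule, 4 cuts → 5 fragments:
  1–10 → 10 bp
  11–57 → 47 bp
  58–73 → 16 bp
  74–146 → 73 bp
  147–200 → 54 bp
Sorted largest to smallest: 73, 54, 47, 16, 10 bp.

73, 54, 47, 16, 10 bp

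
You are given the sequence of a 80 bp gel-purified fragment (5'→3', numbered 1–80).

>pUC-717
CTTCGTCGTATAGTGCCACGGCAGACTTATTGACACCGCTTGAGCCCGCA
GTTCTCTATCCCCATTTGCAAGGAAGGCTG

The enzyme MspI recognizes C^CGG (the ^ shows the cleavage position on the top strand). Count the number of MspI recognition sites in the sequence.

0

No occurrence of CCGG is present in the sequence.
MspI does not cut: 0 sites.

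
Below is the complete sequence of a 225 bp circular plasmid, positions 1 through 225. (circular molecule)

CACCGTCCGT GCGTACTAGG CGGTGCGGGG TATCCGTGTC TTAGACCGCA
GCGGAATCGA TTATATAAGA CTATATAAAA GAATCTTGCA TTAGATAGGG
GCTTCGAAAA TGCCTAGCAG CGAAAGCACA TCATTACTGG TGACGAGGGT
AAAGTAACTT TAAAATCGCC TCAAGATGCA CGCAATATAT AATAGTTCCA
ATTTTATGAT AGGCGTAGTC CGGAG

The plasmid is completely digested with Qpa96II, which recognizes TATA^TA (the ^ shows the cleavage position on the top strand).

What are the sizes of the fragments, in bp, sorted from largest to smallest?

Qpa96II sites (TATATA) start at positions 62, 72, 186.
Qpa96II cuts after base 4 of each site, so after positions 65, 75, 189.
Circular molecule, 3 cuts → 3 fragments:
  66–75 → 10 bp
  76–189 → 114 bp
  190–225 then 1–65 → 36 + 65 = 101 bp
Sorted largest to smallest: 114, 101, 10 bp.

114, 101, 10 bp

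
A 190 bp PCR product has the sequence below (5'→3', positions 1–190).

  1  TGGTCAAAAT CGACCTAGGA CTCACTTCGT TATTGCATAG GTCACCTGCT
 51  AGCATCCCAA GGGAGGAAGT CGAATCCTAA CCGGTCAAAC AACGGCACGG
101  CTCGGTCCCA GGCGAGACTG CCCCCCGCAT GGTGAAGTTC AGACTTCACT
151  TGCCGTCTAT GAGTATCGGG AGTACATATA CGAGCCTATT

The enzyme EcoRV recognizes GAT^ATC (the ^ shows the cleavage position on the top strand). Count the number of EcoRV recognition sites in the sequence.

0

No occurrence of GATATC is present in the sequence.
EcoRV does not cut: 0 sites.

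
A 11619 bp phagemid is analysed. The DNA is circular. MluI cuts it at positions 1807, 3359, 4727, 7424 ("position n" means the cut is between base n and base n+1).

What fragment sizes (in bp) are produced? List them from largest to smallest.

6002, 2697, 1552, 1368 bp

Circular molecule, 4 cuts → 4 fragments:
  3359 − 1807 = 1552 bp
  4727 − 3359 = 1368 bp
  7424 − 4727 = 2697 bp
  wrap: 11619 − 7424 + 1807 = 6002 bp
Sorted largest to smallest: 6002, 2697, 1552, 1368 bp.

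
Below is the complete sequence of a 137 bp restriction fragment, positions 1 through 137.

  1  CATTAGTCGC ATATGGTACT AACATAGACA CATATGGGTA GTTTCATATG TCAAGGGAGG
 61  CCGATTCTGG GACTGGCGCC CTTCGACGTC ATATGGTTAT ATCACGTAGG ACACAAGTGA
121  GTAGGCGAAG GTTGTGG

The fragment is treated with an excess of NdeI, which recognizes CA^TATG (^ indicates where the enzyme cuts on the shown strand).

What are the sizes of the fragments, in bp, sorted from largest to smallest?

NdeI sites (CATATG) start at positions 10, 31, 45, 90.
NdeI cuts after base 2 of each site, so after positions 11, 32, 46, 91.
Linear molecule, 4 cuts → 5 fragments:
  1–11 → 11 bp
  12–32 → 21 bp
  33–46 → 14 bp
  47–91 → 45 bp
  92–137 → 46 bp
Sorted largest to smallest: 46, 45, 21, 14, 11 bp.

46, 45, 21, 14, 11 bp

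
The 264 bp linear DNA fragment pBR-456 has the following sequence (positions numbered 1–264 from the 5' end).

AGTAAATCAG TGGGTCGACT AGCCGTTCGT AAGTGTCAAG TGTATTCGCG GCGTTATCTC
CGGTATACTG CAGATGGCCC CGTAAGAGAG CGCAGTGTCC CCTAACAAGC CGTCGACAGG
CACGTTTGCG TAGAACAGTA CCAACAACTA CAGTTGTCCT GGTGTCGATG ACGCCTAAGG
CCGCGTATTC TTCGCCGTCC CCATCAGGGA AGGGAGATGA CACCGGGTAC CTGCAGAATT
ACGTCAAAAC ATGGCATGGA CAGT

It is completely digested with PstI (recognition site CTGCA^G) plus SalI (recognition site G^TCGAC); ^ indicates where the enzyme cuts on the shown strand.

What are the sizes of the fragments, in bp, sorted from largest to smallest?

123, 58, 40, 29, 14 bp

PstI sites (CTGCAG) start at positions 68, 231.
PstI cuts after base 5 of each site (before the last base), so after positions 72, 235.
SalI sites (GTCGAC) start at positions 14, 112.
SalI cuts after the first base of each site, so after positions 14, 112.
Combined cut positions: 14, 72, 112, 235.
Linear molecule, 4 cuts → 5 fragments:
  1–14 → 14 bp
  15–72 → 58 bp
  73–112 → 40 bp
  113–235 → 123 bp
  236–264 → 29 bp
Sorted largest to smallest: 123, 58, 40, 29, 14 bp.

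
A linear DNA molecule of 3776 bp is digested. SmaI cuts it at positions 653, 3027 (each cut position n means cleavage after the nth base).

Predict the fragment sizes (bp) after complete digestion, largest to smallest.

Linear molecule, 2 cuts → 3 fragments:
  653 − 0 = 653 bp
  3027 − 653 = 2374 bp
  3776 − 3027 = 749 bp
Sorted largest to smallest: 2374, 749, 653 bp.

2374, 749, 653 bp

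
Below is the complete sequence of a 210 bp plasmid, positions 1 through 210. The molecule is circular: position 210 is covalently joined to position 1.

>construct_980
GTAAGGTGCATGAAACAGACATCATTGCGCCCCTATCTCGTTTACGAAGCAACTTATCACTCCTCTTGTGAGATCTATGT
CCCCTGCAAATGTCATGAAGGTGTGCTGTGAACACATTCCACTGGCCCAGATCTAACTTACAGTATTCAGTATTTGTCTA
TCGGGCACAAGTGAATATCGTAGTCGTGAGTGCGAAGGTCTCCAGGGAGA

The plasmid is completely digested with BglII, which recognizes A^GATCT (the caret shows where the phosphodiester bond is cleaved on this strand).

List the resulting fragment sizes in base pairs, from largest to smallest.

BglII sites (AGATCT) start at positions 71, 129.
BglII cuts after the first base of each site, so after positions 71, 129.
Circular molecule, 2 cuts → 2 fragments:
  72–129 → 58 bp
  130–210 then 1–71 → 81 + 71 = 152 bp
Sorted largest to smallest: 152, 58 bp.

152, 58 bp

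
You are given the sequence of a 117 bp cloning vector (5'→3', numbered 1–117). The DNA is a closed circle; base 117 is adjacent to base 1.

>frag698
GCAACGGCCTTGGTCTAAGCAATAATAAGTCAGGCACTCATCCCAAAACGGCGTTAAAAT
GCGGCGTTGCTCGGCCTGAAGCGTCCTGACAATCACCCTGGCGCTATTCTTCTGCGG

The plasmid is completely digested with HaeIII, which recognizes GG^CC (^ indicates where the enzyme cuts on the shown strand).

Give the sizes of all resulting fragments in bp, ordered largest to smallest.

67, 50 bp

HaeIII sites (GGCC) start at positions 6, 73.
HaeIII cuts after base 2 of each site, so after positions 7, 74.
Circular molecule, 2 cuts → 2 fragments:
  8–74 → 67 bp
  75–117 then 1–7 → 43 + 7 = 50 bp
Sorted largest to smallest: 67, 50 bp.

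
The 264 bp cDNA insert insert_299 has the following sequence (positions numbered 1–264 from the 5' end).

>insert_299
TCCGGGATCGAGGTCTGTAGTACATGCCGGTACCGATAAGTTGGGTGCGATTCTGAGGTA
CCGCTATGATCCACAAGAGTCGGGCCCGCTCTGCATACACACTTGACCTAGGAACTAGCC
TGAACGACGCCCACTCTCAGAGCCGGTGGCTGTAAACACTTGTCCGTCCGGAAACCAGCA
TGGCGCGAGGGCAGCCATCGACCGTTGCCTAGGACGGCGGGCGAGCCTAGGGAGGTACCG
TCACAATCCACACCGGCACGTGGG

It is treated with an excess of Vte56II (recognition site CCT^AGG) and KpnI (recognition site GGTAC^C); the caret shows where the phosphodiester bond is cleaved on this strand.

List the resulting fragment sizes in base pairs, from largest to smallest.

Vte56II sites (CCTAGG) start at positions 107, 208, 226.
Vte56II cuts after base 3 of each site, so after positions 109, 210, 228.
KpnI sites (GGTACC) start at positions 29, 57, 234.
KpnI cuts after base 5 of each site (before the last base), so after positions 33, 61, 238.
Combined cut positions: 33, 61, 109, 210, 228, 238.
Linear molecule, 6 cuts → 7 fragments:
  1–33 → 33 bp
  34–61 → 28 bp
  62–109 → 48 bp
  110–210 → 101 bp
  211–228 → 18 bp
  229–238 → 10 bp
  239–264 → 26 bp
Sorted largest to smallest: 101, 48, 33, 28, 26, 18, 10 bp.

101, 48, 33, 28, 26, 18, 10 bp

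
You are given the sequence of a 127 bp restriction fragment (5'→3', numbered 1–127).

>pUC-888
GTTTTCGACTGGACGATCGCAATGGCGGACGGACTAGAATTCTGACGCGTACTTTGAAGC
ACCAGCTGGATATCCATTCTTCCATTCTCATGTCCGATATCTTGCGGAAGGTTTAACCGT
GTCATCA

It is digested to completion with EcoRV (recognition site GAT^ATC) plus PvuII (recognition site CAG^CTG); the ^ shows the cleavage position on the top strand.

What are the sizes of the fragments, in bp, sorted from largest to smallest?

EcoRV sites (GATATC) start at positions 69, 96.
EcoRV cuts after base 3 of each site, so after positions 71, 98.
The PvuII site (CAGCTG) starts at position 63.
PvuII cuts after base 3 of each site, so after position 65.
Combined cut positions: 65, 71, 98.
Linear molecule, 3 cuts → 4 fragments:
  1–65 → 65 bp
  66–71 → 6 bp
  72–98 → 27 bp
  99–127 → 29 bp
Sorted largest to smallest: 65, 29, 27, 6 bp.

65, 29, 27, 6 bp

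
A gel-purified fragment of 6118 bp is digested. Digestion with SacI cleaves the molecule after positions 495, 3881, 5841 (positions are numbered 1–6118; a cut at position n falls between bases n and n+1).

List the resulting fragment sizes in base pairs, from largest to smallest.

3386, 1960, 495, 277 bp

Linear molecule, 3 cuts → 4 fragments:
  495 − 0 = 495 bp
  3881 − 495 = 3386 bp
  5841 − 3881 = 1960 bp
  6118 − 5841 = 277 bp
Sorted largest to smallest: 3386, 1960, 495, 277 bp.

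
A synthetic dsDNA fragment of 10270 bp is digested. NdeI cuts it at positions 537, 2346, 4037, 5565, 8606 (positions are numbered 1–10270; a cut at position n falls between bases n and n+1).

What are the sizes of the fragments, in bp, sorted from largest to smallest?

Linear molecule, 5 cuts → 6 fragments:
  537 − 0 = 537 bp
  2346 − 537 = 1809 bp
  4037 − 2346 = 1691 bp
  5565 − 4037 = 1528 bp
  8606 − 5565 = 3041 bp
  10270 − 8606 = 1664 bp
Sorted largest to smallest: 3041, 1809, 1691, 1664, 1528, 537 bp.

3041, 1809, 1691, 1664, 1528, 537 bp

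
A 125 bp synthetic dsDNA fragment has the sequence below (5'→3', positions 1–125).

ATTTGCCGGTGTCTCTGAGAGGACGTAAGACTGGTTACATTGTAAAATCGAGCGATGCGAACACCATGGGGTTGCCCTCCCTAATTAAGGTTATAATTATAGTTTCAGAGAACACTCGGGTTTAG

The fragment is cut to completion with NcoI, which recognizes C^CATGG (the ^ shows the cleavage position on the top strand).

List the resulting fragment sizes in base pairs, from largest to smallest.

64, 61 bp

The NcoI site (CCATGG) starts at position 64.
NcoI cuts after the first base of each site, so after position 64.
Linear molecule, 1 cut → 2 fragments:
  1–64 → 64 bp
  65–125 → 61 bp
Sorted largest to smallest: 64, 61 bp.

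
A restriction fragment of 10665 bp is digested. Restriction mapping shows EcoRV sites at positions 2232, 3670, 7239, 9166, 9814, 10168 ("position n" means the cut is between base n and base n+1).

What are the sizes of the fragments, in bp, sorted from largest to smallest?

3569, 2232, 1927, 1438, 648, 497, 354 bp

Linear molecule, 6 cuts → 7 fragments:
  2232 − 0 = 2232 bp
  3670 − 2232 = 1438 bp
  7239 − 3670 = 3569 bp
  9166 − 7239 = 1927 bp
  9814 − 9166 = 648 bp
  10168 − 9814 = 354 bp
  10665 − 10168 = 497 bp
Sorted largest to smallest: 3569, 2232, 1927, 1438, 648, 497, 354 bp.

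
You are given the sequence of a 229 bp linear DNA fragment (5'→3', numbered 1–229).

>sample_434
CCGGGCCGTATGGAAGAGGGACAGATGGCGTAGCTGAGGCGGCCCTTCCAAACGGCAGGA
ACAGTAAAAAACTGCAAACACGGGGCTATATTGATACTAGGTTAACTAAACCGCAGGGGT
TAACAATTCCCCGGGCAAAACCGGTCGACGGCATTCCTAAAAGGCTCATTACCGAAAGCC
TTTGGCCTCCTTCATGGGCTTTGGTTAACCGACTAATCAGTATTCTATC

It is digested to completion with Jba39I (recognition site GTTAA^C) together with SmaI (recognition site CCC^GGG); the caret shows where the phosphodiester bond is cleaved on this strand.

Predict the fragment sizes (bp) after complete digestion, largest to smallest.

105, 76, 21, 18, 9 bp

Jba39I sites (GTTAAC) start at positions 101, 119, 204.
Jba39I cuts after base 5 of each site (before the last base), so after positions 105, 123, 208.
The SmaI site (CCCGGG) starts at position 130.
SmaI cuts after base 3 of each site, so after position 132.
Combined cut positions: 105, 123, 132, 208.
Linear molecule, 4 cuts → 5 fragments:
  1–105 → 105 bp
  106–123 → 18 bp
  124–132 → 9 bp
  133–208 → 76 bp
  209–229 → 21 bp
Sorted largest to smallest: 105, 76, 21, 18, 9 bp.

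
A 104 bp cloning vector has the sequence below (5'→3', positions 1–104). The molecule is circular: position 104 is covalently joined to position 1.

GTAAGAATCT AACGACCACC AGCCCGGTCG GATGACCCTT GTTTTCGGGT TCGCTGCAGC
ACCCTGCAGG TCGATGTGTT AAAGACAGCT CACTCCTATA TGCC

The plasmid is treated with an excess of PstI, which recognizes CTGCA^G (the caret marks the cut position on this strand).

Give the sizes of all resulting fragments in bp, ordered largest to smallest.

PstI sites (CTGCAG) start at positions 54, 64.
PstI cuts after base 5 of each site (before the last base), so after positions 58, 68.
Circular molecule, 2 cuts → 2 fragments:
  59–68 → 10 bp
  69–104 then 1–58 → 36 + 58 = 94 bp
Sorted largest to smallest: 94, 10 bp.

94, 10 bp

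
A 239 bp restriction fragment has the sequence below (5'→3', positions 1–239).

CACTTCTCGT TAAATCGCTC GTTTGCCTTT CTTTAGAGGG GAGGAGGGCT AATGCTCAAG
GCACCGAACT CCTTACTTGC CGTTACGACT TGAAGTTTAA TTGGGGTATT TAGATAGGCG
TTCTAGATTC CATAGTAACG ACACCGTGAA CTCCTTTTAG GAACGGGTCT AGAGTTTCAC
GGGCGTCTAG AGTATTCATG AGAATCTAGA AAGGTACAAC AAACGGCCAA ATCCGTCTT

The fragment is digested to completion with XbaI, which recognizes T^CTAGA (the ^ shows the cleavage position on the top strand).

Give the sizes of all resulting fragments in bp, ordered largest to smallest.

122, 46, 34, 19, 18 bp

XbaI sites (TCTAGA) start at positions 122, 168, 186, 205.
XbaI cuts after the first base of each site, so after positions 122, 168, 186, 205.
Linear molecule, 4 cuts → 5 fragments:
  1–122 → 122 bp
  123–168 → 46 bp
  169–186 → 18 bp
  187–205 → 19 bp
  206–239 → 34 bp
Sorted largest to smallest: 122, 46, 34, 19, 18 bp.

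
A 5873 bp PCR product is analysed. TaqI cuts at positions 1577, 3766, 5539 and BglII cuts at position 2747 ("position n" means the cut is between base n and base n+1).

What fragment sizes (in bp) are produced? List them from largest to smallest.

1773, 1577, 1170, 1019, 334 bp

Combined cut positions (sorted): 1577, 2747, 3766, 5539.
Linear molecule, 4 cuts → 5 fragments:
  1577 − 0 = 1577 bp
  2747 − 1577 = 1170 bp
  3766 − 2747 = 1019 bp
  5539 − 3766 = 1773 bp
  5873 − 5539 = 334 bp
Sorted largest to smallest: 1773, 1577, 1170, 1019, 334 bp.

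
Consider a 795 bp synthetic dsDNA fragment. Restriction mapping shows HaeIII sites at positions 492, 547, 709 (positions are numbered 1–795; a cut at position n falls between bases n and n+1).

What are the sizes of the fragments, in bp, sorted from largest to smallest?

Linear molecule, 3 cuts → 4 fragments:
  492 − 0 = 492 bp
  547 − 492 = 55 bp
  709 − 547 = 162 bp
  795 − 709 = 86 bp
Sorted largest to smallest: 492, 162, 86, 55 bp.

492, 162, 86, 55 bp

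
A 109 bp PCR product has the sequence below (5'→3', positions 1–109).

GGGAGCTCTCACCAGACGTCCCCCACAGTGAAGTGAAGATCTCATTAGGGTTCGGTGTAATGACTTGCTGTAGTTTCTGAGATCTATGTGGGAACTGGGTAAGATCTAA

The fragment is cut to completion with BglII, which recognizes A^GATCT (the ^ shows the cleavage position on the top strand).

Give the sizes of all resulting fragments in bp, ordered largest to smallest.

BglII sites (AGATCT) start at positions 37, 80, 102.
BglII cuts after the first base of each site, so after positions 37, 80, 102.
Linear molecule, 3 cuts → 4 fragments:
  1–37 → 37 bp
  38–80 → 43 bp
  81–102 → 22 bp
  103–109 → 7 bp
Sorted largest to smallest: 43, 37, 22, 7 bp.

43, 37, 22, 7 bp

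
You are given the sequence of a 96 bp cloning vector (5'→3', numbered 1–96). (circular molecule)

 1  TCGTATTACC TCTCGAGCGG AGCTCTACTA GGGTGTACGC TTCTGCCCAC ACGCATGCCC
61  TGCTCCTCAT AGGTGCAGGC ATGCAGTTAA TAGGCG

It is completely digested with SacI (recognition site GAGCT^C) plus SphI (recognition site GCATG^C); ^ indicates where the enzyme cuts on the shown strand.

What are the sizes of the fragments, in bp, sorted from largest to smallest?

The SacI site (GAGCTC) starts at position 20.
SacI cuts after base 5 of each site (before the last base), so after position 24.
SphI sites (GCATGC) start at positions 53, 79.
SphI cuts after base 5 of each site (before the last base), so after positions 57, 83.
Combined cut positions: 24, 57, 83.
Circular molecule, 3 cuts → 3 fragments:
  25–57 → 33 bp
  58–83 → 26 bp
  84–96 then 1–24 → 13 + 24 = 37 bp
Sorted largest to smallest: 37, 33, 26 bp.

37, 33, 26 bp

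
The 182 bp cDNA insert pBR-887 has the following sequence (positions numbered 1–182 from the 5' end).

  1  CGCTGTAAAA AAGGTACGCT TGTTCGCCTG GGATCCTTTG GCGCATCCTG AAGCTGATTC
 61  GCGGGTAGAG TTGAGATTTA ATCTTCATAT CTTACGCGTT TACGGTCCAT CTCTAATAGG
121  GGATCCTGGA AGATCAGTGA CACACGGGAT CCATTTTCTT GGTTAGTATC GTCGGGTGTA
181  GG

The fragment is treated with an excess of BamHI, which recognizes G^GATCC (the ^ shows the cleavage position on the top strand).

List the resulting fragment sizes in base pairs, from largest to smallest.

90, 35, 31, 26 bp

BamHI sites (GGATCC) start at positions 31, 121, 147.
BamHI cuts after the first base of each site, so after positions 31, 121, 147.
Linear molecule, 3 cuts → 4 fragments:
  1–31 → 31 bp
  32–121 → 90 bp
  122–147 → 26 bp
  148–182 → 35 bp
Sorted largest to smallest: 90, 35, 31, 26 bp.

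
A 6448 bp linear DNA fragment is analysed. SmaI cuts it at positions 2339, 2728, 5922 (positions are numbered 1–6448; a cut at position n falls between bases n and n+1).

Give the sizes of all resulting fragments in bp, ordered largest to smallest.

Linear molecule, 3 cuts → 4 fragments:
  2339 − 0 = 2339 bp
  2728 − 2339 = 389 bp
  5922 − 2728 = 3194 bp
  6448 − 5922 = 526 bp
Sorted largest to smallest: 3194, 2339, 526, 389 bp.

3194, 2339, 526, 389 bp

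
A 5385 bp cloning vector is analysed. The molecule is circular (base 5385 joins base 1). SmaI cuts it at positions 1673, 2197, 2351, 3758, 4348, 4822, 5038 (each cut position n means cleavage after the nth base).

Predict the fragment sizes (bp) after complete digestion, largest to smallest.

2020, 1407, 590, 524, 474, 216, 154 bp

Circular molecule, 7 cuts → 7 fragments:
  2197 − 1673 = 524 bp
  2351 − 2197 = 154 bp
  3758 − 2351 = 1407 bp
  4348 − 3758 = 590 bp
  4822 − 4348 = 474 bp
  5038 − 4822 = 216 bp
  wrap: 5385 − 5038 + 1673 = 2020 bp
Sorted largest to smallest: 2020, 1407, 590, 524, 474, 216, 154 bp.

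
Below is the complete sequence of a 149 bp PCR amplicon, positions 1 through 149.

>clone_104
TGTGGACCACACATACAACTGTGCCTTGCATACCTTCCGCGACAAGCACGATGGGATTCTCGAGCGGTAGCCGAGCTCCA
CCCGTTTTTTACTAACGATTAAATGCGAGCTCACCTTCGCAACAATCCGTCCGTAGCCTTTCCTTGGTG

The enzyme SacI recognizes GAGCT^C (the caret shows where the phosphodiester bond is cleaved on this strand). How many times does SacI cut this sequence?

2

GAGCTC occurs starting at positions 73, 107.
SacI cuts at 2 sites.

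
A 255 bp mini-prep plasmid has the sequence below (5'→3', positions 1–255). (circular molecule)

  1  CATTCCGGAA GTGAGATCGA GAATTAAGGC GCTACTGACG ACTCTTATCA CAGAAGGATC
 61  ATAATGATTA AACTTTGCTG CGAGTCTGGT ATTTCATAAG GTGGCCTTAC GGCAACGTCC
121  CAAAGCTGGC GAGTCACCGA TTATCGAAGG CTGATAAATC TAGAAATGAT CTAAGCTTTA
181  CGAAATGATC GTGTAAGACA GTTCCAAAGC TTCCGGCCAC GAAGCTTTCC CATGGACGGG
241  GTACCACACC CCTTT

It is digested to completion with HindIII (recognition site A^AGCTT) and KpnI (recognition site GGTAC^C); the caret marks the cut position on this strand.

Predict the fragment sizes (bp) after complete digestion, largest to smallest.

HindIII sites (AAGCTT) start at positions 173, 207, 222.
HindIII cuts after the first base of each site, so after positions 173, 207, 222.
The KpnI site (GGTACC) starts at position 240.
KpnI cuts after base 5 of each site (before the last base), so after position 244.
Combined cut positions: 173, 207, 222, 244.
Circular molecule, 4 cuts → 4 fragments:
  174–207 → 34 bp
  208–222 → 15 bp
  223–244 → 22 bp
  245–255 then 1–173 → 11 + 173 = 184 bp
Sorted largest to smallest: 184, 34, 22, 15 bp.

184, 34, 22, 15 bp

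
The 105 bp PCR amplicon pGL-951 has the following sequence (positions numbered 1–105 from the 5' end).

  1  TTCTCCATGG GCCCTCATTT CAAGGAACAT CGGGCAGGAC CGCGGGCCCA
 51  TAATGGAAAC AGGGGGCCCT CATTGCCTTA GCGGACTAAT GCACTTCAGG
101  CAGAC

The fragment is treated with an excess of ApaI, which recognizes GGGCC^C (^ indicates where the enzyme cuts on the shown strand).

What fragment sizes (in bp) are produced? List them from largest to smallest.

ApaI sites (GGGCCC) start at positions 9, 44, 64.
ApaI cuts after base 5 of each site (before the last base), so after positions 13, 48, 68.
Linear molecule, 3 cuts → 4 fragments:
  1–13 → 13 bp
  14–48 → 35 bp
  49–68 → 20 bp
  69–105 → 37 bp
Sorted largest to smallest: 37, 35, 20, 13 bp.

37, 35, 20, 13 bp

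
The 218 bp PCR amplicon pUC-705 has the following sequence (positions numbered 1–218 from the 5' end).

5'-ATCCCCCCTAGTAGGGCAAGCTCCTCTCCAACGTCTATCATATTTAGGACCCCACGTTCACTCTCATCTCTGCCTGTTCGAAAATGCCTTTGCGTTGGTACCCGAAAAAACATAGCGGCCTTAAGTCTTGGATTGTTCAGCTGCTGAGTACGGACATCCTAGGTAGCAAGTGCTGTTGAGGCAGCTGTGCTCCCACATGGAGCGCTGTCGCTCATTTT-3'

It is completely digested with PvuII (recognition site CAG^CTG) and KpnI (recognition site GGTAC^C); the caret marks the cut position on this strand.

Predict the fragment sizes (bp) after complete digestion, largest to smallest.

101, 44, 39, 34 bp

PvuII sites (CAGCTG) start at positions 138, 182.
PvuII cuts after base 3 of each site, so after positions 140, 184.
The KpnI site (GGTACC) starts at position 97.
KpnI cuts after base 5 of each site (before the last base), so after position 101.
Combined cut positions: 101, 140, 184.
Linear molecule, 3 cuts → 4 fragments:
  1–101 → 101 bp
  102–140 → 39 bp
  141–184 → 44 bp
  185–218 → 34 bp
Sorted largest to smallest: 101, 44, 39, 34 bp.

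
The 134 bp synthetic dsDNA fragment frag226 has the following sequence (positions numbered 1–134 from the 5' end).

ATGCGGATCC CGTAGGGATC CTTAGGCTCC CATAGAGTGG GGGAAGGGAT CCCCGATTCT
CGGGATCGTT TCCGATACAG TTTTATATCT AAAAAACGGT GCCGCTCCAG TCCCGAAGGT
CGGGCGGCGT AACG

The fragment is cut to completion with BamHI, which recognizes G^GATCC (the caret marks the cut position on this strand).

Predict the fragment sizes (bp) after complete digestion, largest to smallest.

BamHI sites (GGATCC) start at positions 5, 16, 47.
BamHI cuts after the first base of each site, so after positions 5, 16, 47.
Linear molecule, 3 cuts → 4 fragments:
  1–5 → 5 bp
  6–16 → 11 bp
  17–47 → 31 bp
  48–134 → 87 bp
Sorted largest to smallest: 87, 31, 11, 5 bp.

87, 31, 11, 5 bp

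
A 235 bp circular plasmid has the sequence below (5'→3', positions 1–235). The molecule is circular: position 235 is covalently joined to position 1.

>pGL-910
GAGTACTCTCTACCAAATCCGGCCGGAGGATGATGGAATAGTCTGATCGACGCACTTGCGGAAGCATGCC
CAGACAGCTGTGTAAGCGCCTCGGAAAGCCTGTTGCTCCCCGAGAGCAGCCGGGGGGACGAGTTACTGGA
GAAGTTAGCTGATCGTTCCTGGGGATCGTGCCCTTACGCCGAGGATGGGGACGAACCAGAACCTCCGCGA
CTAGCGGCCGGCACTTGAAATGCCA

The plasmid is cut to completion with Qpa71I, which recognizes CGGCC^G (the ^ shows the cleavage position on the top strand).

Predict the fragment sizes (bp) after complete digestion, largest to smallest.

195, 40 bp

Qpa71I sites (CGGCCG) start at positions 20, 215.
Qpa71I cuts after base 5 of each site (before the last base), so after positions 24, 219.
Circular molecule, 2 cuts → 2 fragments:
  25–219 → 195 bp
  220–235 then 1–24 → 16 + 24 = 40 bp
Sorted largest to smallest: 195, 40 bp.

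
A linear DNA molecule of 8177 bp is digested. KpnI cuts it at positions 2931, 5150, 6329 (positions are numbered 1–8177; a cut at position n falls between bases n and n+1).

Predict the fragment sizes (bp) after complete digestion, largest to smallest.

2931, 2219, 1848, 1179 bp

Linear molecule, 3 cuts → 4 fragments:
  2931 − 0 = 2931 bp
  5150 − 2931 = 2219 bp
  6329 − 5150 = 1179 bp
  8177 − 6329 = 1848 bp
Sorted largest to smallest: 2931, 2219, 1848, 1179 bp.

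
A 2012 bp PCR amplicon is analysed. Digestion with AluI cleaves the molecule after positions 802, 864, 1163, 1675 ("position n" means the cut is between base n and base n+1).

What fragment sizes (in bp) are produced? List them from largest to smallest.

802, 512, 337, 299, 62 bp

Linear molecule, 4 cuts → 5 fragments:
  802 − 0 = 802 bp
  864 − 802 = 62 bp
  1163 − 864 = 299 bp
  1675 − 1163 = 512 bp
  2012 − 1675 = 337 bp
Sorted largest to smallest: 802, 512, 337, 299, 62 bp.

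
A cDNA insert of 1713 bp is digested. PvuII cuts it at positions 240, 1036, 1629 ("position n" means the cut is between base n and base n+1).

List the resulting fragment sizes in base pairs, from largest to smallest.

Linear molecule, 3 cuts → 4 fragments:
  240 − 0 = 240 bp
  1036 − 240 = 796 bp
  1629 − 1036 = 593 bp
  1713 − 1629 = 84 bp
Sorted largest to smallest: 796, 593, 240, 84 bp.

796, 593, 240, 84 bp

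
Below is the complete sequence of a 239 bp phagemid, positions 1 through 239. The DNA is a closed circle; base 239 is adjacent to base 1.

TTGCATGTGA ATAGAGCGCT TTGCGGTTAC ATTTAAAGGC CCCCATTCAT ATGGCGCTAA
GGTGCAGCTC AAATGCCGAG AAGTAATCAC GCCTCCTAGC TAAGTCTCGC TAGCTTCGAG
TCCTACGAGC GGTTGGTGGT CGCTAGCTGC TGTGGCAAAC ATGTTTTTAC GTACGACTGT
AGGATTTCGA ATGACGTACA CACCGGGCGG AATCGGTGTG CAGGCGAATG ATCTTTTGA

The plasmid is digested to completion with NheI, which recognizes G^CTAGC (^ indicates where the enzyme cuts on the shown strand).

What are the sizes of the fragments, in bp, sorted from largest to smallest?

206, 33 bp

NheI sites (GCTAGC) start at positions 109, 142.
NheI cuts after the first base of each site, so after positions 109, 142.
Circular molecule, 2 cuts → 2 fragments:
  110–142 → 33 bp
  143–239 then 1–109 → 97 + 109 = 206 bp
Sorted largest to smallest: 206, 33 bp.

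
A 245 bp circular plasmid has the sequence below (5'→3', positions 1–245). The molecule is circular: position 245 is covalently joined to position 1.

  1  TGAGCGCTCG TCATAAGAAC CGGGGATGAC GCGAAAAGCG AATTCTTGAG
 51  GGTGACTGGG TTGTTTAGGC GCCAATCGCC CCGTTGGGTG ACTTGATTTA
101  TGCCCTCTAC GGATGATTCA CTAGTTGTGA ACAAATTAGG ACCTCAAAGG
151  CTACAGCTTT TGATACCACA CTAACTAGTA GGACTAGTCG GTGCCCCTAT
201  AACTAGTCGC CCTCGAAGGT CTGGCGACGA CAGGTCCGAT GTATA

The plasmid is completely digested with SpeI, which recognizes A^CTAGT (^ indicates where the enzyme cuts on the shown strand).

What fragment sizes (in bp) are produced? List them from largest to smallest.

SpeI sites (ACTAGT) start at positions 120, 174, 183, 202.
SpeI cuts after the first base of each site, so after positions 120, 174, 183, 202.
Circular molecule, 4 cuts → 4 fragments:
  121–174 → 54 bp
  175–183 → 9 bp
  184–202 → 19 bp
  203–245 then 1–120 → 43 + 120 = 163 bp
Sorted largest to smallest: 163, 54, 19, 9 bp.

163, 54, 19, 9 bp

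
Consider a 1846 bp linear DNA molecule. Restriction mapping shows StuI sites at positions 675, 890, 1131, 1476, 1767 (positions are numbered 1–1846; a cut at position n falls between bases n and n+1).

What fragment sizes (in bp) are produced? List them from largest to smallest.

Linear molecule, 5 cuts → 6 fragments:
  675 − 0 = 675 bp
  890 − 675 = 215 bp
  1131 − 890 = 241 bp
  1476 − 1131 = 345 bp
  1767 − 1476 = 291 bp
  1846 − 1767 = 79 bp
Sorted largest to smallest: 675, 345, 291, 241, 215, 79 bp.

675, 345, 291, 241, 215, 79 bp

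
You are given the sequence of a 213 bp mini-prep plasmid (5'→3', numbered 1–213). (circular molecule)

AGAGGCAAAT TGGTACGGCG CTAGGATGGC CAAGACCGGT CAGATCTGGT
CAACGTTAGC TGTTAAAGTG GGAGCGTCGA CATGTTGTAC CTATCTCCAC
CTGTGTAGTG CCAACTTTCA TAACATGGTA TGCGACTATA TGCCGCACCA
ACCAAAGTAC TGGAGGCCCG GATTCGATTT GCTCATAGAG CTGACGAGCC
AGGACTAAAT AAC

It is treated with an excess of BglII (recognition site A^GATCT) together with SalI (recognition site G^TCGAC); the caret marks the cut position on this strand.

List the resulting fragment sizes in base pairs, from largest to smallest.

179, 34 bp

The BglII site (AGATCT) starts at position 42.
BglII cuts after the first base of each site, so after position 42.
The SalI site (GTCGAC) starts at position 76.
SalI cuts after the first base of each site, so after position 76.
Combined cut positions: 42, 76.
Circular molecule, 2 cuts → 2 fragments:
  43–76 → 34 bp
  77–213 then 1–42 → 137 + 42 = 179 bp
Sorted largest to smallest: 179, 34 bp.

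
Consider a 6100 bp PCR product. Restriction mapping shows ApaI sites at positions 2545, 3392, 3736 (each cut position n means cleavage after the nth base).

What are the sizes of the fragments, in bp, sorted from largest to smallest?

2545, 2364, 847, 344 bp

Linear molecule, 3 cuts → 4 fragments:
  2545 − 0 = 2545 bp
  3392 − 2545 = 847 bp
  3736 − 3392 = 344 bp
  6100 − 3736 = 2364 bp
Sorted largest to smallest: 2545, 2364, 847, 344 bp.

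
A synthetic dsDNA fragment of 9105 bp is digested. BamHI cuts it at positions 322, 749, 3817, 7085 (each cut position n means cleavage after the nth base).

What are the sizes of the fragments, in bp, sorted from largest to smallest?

3268, 3068, 2020, 427, 322 bp

Linear molecule, 4 cuts → 5 fragments:
  322 − 0 = 322 bp
  749 − 322 = 427 bp
  3817 − 749 = 3068 bp
  7085 − 3817 = 3268 bp
  9105 − 7085 = 2020 bp
Sorted largest to smallest: 3268, 3068, 2020, 427, 322 bp.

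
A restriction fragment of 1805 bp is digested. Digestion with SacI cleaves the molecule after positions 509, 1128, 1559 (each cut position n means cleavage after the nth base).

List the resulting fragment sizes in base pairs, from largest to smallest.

Linear molecule, 3 cuts → 4 fragments:
  509 − 0 = 509 bp
  1128 − 509 = 619 bp
  1559 − 1128 = 431 bp
  1805 − 1559 = 246 bp
Sorted largest to smallest: 619, 509, 431, 246 bp.

619, 509, 431, 246 bp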